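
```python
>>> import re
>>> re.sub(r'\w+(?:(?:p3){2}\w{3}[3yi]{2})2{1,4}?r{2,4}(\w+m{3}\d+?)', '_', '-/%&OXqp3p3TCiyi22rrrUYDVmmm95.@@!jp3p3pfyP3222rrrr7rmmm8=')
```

'-/%&_5.@@!jp3p3pfyP3222rrrr7rmmm8='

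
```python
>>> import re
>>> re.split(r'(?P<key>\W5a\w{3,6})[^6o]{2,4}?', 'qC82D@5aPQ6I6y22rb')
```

['qC82D', '@5aPQ6I6y', 'rb']

Because the quantifier is non-greedy, it stops expanding at the earliest point where the rest of the pattern can succeed.
With a capturing group present, the delimiter's captured portion is kept in the result list.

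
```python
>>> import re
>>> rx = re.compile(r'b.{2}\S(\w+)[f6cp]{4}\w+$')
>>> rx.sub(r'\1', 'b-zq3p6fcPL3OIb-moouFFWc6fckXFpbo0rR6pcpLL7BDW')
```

The replacement refers to a captured group, so each match is rewritten using its own captured text.

'b-zq3p6fcPL3OIouFFWc6fckXFpbo0rR'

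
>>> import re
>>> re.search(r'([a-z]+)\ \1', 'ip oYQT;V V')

The backreference `\1` re-matches whatever the first group consumed, character for character.
Unlike `match`, `search` isn't anchored — it looks for the pattern anywhere in the string.
Here the pattern never matches, so the call returns None.

None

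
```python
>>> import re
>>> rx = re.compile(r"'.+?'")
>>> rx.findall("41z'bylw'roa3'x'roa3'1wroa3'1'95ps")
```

["'bylw'", "'x'", "'1wroa3'"]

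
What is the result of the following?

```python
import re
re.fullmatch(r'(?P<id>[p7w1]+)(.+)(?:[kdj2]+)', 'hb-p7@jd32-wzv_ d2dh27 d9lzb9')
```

None

This matches one or more of one of [p7w1] (captured as 'id'); then one or more of any character (captured); then one or more of one of [kdj2] (non-capturing group).
`fullmatch` succeeds only if the pattern covers the string from start to end.
Here there's no way to consume every character, so the call returns None.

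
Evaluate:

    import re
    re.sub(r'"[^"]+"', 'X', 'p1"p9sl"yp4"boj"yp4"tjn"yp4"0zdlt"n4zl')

'p1Xyp4Xyp4Xyp4Xn4zl'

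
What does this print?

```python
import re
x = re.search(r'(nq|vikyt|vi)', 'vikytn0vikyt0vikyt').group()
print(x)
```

Alternation isn't longest-match — the leftmost alternative that fits at this position is chosen.
The match spans [0:5] → 'vikyt'.

vikyt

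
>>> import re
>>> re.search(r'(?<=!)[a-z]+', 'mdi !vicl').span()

(5, 9)

Because the assertion is zero-width, the text it checks is not consumed and won't appear in the result.
`search` walks the string left to right and returns the first match it finds.
The match spans [5:9] → 'vicl'.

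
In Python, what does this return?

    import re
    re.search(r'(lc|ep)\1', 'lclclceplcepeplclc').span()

(0, 4)

A backreference is literal: `\1` must see the identical characters the first group matched.
`re.search` tries every starting position until one works.
The match spans [0:4] → 'lclc'.
Captured: group 1 = 'lc'.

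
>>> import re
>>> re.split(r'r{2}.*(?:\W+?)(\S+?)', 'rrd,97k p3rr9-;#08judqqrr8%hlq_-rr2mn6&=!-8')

`re.split` interleaves the captured-group text with the surrounding fragments.

['', '8', '']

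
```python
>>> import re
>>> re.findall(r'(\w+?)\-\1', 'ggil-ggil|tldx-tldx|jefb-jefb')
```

The backreference `\1` re-matches whatever the first group consumed, character for character.
One capturing group, so `findall` returns just the captured substring from each match — 3 in all.

['ggil', 'tldx', 'jefb']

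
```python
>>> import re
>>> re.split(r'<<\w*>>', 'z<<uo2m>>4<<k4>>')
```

Matches to split on: at [1:9] → '<<uo2m>>'; at [10:16] → '<<k4>>'.
Each match becomes a cut point; 3 segments remain.

['z', '4', '']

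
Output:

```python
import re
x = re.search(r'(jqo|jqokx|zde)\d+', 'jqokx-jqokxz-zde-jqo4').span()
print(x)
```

(17, 21)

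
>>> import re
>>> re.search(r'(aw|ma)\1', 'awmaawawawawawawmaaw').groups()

('aw',)

`\1` is not a pattern — it's the concrete string captured by group 1, re-applied verbatim.
Unlike `match`, `search` isn't anchored — it looks for the pattern anywhere in the string.
The match spans [4:8] → 'awaw'.
Captured: group 1 = 'aw'.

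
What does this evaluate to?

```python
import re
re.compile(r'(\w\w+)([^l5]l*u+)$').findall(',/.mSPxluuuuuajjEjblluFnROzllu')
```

[('mSPxluuuuuajjEjblluFnRO', 'zllu')]

Pattern: a word character, then one or more of a word character (captured); then any character except [l5], then zero or more of the literal 'l', then one or more of the literal 'u' (captured); then anchored at the end.
Matches: at [3:30] match 'mSPxluuuuuajjEjblluFnROzllu', groups = ('mSPxluuuuuajjEjblluFnRO', 'zllu').
`findall` packs the 2 group values into a tuple for every match.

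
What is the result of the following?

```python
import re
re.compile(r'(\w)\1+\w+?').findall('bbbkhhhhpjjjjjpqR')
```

['b', 'h', 'j']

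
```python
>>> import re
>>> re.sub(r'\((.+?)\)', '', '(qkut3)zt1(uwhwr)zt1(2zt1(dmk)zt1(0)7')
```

'zt1zt1zt17'

Matches: at [0:7] → '(qkut3)'; at [10:17] → '(uwhwr)'; at [20:30] → '(2zt1(dmk)'; at [33:36] → '(0)'.
Each match is replaced by ''.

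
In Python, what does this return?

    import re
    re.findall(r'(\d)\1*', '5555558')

['5', '8']

`\1` is not a pattern — it's the concrete string captured by group 1, re-applied verbatim.
With a single group, `findall` returns only what that group captured — 2 items.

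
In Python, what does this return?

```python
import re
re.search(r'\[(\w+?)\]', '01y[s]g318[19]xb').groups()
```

Unlike `match`, `search` isn't anchored — it looks for the pattern anywhere in the string.
The match spans [3:6] → '[s]'.
Captured: group 1 = 's'.

('s',)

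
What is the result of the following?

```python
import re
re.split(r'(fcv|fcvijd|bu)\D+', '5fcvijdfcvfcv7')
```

Alternation tries branches left to right and keeps the first one that lets the overall match succeed at that position.
Matches to split on: at [1:13] → 'fcvijdfcvfcv'.
`re.split` interleaves the captured-group text with the surrounding fragments.

['5', 'fcv', '7']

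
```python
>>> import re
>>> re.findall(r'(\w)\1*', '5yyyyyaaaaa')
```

['5', 'y', 'a']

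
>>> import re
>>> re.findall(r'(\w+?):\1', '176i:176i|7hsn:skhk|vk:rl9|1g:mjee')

['176i']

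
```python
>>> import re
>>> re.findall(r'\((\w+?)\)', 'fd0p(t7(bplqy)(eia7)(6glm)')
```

With a single group, `findall` returns only what that group captured — 3 items.

['bplqy', 'eia7', '6glm']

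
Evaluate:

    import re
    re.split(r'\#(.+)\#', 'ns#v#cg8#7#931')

['ns', 'v#cg8#7', '931']

`re.split` interleaves the captured-group text with the surrounding fragments.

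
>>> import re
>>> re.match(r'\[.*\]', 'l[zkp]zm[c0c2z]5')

`re.match` only tries the pattern at the start of the string.
Here position 0 doesn't satisfy it, so the call returns None.

None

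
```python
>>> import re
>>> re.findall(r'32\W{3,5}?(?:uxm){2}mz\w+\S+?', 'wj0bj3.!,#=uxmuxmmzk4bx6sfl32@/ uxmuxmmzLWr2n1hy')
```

['32@/ uxmuxmmzLWr2n1hy']

This matches the literal '32', then 3 to 5 of a non-word character (lazy), then the literal 'uxm' repeated 2 times; then the literal 'mz', then one or more of a word character, then one or more of a non-whitespace character (lazy).
Matches: at [27:48] → '32@/ uxmuxmmzLWr2n1hy'.
`findall` yields the raw match text (1 of them) because the pattern has no groups.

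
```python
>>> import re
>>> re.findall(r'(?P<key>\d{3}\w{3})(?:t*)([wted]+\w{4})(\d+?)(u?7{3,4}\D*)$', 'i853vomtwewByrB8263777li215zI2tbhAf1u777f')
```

This matches exactly 3 of a digit, then exactly 3 of a word character (captured as 'key'); then zero or more of a literal 't' (non-capturing group); then one or more of one of [wted], then exactly 4 of a word character (captured); then one or more of a digit (lazy) (captured); then optionally a literal 'u', then 3 to 4 of a literal '7', then zero or more of a non-digit (captured); then anchored at the end.
Scanning left to right: at [24:41] match '215zI2tbhAf1u777f', groups = ('215zI2', 'tbhAf', '1', 'u777f').
4 groups means the one result is a tuple of 4 captured strings — 1 here.

[('215zI2', 'tbhAf', '1', 'u777f')]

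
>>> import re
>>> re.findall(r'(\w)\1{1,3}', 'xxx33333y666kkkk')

['x', '3', '6', 'k']

The backreference `\1` re-matches whatever the first group consumed, character for character.
`findall` collects group 1 from each match (4 total).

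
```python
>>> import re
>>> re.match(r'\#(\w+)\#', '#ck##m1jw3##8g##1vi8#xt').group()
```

'#ck#'

`match` is anchored at position 0; if the pattern doesn't fit there, it returns None.
The match spans [0:4] → '#ck#'.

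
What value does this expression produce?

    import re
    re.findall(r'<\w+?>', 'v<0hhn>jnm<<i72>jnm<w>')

['<0hhn>', '<i72>', '<w>']

Matches: at [1:7] → '<0hhn>'; at [11:16] → '<i72>'; at [19:22] → '<w>'.
With no groups in the pattern, `findall` gives back each whole match — 3 here.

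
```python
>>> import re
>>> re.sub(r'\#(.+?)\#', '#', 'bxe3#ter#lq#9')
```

'bxe3#lq#9'

Because the quantifier is non-greedy, it stops expanding at the earliest point where the rest of the pattern can succeed.
Every occurrence is swapped for '#'.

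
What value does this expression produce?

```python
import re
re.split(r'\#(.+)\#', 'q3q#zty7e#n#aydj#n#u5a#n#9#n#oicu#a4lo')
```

Matches to split on: at [3:34] → '#zty7e#n#aydj#n#u5a#n#9#n#oicu#'.
`re.split` interleaves the captured-group text with the surrounding fragments.

['q3q', 'zty7e#n#aydj#n#u5a#n#9#n#oicu', 'a4lo']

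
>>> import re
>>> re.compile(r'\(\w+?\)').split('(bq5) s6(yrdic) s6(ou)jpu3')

['', ' s6', ' s6', 'jpu3']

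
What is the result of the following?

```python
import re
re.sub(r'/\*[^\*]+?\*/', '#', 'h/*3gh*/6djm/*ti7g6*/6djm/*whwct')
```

'h#6djm#6djm/*whwct'

Every occurrence is swapped for '#'.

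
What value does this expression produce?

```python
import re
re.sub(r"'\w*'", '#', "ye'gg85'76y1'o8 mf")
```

"ye#76y1'o8 mf"

Matches: at [2:8] → "'gg85'".
Each match is replaced by '#'.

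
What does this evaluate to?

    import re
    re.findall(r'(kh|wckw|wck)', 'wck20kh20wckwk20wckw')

['wck', 'kh', 'wckw', 'wckw']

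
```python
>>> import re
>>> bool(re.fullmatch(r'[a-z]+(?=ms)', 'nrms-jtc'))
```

False

`fullmatch` succeeds only if the pattern covers the string from start to end.
Here the string isn't matched end-to-end, so the call returns None, and `bool(None)` is False.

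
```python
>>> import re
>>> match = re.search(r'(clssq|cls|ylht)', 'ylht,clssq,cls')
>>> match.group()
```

`search` walks the string left to right and returns the first match it finds.
The match spans [0:4] → 'ylht'.
Captured: group 1 = 'ylht'.

'ylht'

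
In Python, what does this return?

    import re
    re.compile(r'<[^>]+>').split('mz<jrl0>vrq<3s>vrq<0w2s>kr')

Matches to split on: at [2:8] → '<jrl0>'; at [11:15] → '<3s>'; at [18:24] → '<0w2s>'.
Splitting on the pattern gives 4 pieces.

['mz', 'vrq', 'vrq', 'kr']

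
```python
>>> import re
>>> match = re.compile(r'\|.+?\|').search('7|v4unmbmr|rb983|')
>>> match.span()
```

Because the quantifier is non-greedy, it stops expanding at the earliest point where the rest of the pattern can succeed.
Unlike `match`, `search` isn't anchored — it looks for the pattern anywhere in the string.
The match spans [1:11] → '|v4unmbmr|'.

(1, 11)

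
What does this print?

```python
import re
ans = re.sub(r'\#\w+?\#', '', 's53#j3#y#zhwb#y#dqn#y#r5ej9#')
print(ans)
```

Matches: at [3:7] → '#j3#'; at [8:14] → '#zhwb#'; at [15:20] → '#dqn#'; at [21:28] → '#r5ej9#'.
`sub` substitutes '' at each match site.

s53yyy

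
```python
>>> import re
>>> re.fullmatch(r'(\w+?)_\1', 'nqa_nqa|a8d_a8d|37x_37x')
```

None

`\1` has to match the exact text group 1 already captured.
`fullmatch` succeeds only if the pattern covers the string from start to end.
Here there's no way to consume every character, so the call returns None.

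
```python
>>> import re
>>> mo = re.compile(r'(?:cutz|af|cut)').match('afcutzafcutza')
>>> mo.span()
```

(0, 2)

With `match`, the pattern is implicitly anchored at the beginning.
The match spans [0:2] → 'af'.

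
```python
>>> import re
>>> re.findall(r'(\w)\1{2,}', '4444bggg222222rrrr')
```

['4', 'g', '2', 'r']

A backreference is literal: `\1` must see the identical characters the first group matched.
With a single group, `findall` returns only what that group captured — 4 items.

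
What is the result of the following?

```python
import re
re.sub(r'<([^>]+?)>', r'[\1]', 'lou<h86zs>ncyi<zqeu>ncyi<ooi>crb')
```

'lou[h86zs]ncyi[zqeu]ncyi[ooi]crb'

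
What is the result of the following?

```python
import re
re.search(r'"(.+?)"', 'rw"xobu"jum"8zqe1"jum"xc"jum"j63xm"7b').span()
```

(2, 8)

With the lazy modifier that quantifier settles for the fewest repetitions that let the rest of the pattern succeed (the atoms after it are unaffected and can still be greedy).
Unlike `match`, `search` isn't anchored — it looks for the pattern anywhere in the string.
The match spans [2:8] → '"xobu"'.
Captured: group 1 = 'xobu'.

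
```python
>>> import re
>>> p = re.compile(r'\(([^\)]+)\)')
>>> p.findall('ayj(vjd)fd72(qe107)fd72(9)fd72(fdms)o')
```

`findall` collects group 1 from each match (4 total).

['vjd', 'qe107', '9', 'fdms']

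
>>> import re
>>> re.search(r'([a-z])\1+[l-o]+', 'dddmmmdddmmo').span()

A backreference is literal: `\1` must see the identical characters the first group matched.
The match spans [0:6] → 'dddmmm'.

(0, 6)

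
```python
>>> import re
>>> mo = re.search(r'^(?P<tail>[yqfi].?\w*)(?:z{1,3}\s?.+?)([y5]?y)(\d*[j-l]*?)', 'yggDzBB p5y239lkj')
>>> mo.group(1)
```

Pattern: anchored at the start of the string; then one of [yqfi], then optionally any character, then zero or more of a word character (captured as 'tail'); then 1 to 3 of a literal 'z', then optionally whitespace, then one or more of any character (lazy) (non-capturing group); then optionally one of [y5], then a literal 'y' (captured); then zero or more of a digit, then zero or more of a character in [j-l] (lazy) (captured).
A non-greedy quantifier consumes as few characters as it can — just enough that the remainder of the pattern still matches from where it stops; whatever follows it matches normally.
`re.search` scans for the first position where the pattern succeeds.
The match spans [0:14] → 'yggDzBB p5y239'.
Captured: group 1 = 'yggD', group 2 = '5y', group 3 = '239'.

'yggD'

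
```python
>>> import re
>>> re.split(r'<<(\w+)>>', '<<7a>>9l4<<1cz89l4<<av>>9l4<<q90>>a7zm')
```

['', '7a', '9l4<<1cz89l4', 'av', '9l4', 'q90', 'a7zm']

Because the pattern has a capturing group, `split` also inserts each captured text between the pieces.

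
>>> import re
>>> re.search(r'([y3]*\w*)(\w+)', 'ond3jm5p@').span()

This matches zero or more of one of [y3], then zero or more of a word character (captured); then one or more of a word character (captured).
Unlike `match`, `search` isn't anchored — it looks for the pattern anywhere in the string.
The match spans [0:8] → 'ond3jm5p'.
Captured: group 1 = 'ond3jm5', group 2 = 'p'.

(0, 8)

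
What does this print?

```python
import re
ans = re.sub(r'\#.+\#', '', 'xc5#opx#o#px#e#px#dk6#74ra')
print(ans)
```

Matches: at [3:22] → '#opx#o#px#e#px#dk6#'.
Every occurrence is swapped for ''.

xc574ra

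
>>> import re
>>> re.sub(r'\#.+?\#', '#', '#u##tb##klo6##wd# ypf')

Matches: at [0:3] → '#u#'; at [3:7] → '#tb#'; at [7:13] → '#klo6#'; at [13:17] → '#wd#'.
`sub` substitutes '#' at each match site.

'#### ypf'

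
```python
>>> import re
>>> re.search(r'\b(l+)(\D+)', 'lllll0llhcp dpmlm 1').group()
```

The match spans [0:5] → 'lllll'.

'lllll'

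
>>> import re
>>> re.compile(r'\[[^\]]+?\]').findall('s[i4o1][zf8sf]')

With no groups in the pattern, `findall` gives back each whole match — 2 here.

['[i4o1]', '[zf8sf]']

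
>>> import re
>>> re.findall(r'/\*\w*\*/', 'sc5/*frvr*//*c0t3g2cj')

Scanning left to right: at [3:11] → '/*frvr*/'.
`findall` yields the raw match text (1 of them) because the pattern has no groups.

['/*frvr*/']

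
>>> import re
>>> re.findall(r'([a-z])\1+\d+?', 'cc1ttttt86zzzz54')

A backreference is literal: `\1` must see the identical characters the first group matched.
Because there's exactly one group, `findall` drops the full match and keeps group 1 from each hit.

['c', 't', 'z']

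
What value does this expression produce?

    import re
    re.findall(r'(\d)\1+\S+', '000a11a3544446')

After group 1 captures some text, `\1` only succeeds where that same text appears again.
Because there's exactly one group, `findall` drops the full match and keeps group 1 from the one hit.

['0']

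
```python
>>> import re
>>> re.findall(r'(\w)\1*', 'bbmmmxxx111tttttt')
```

The backreference `\1` re-matches whatever the first group consumed, character for character.
With a single group, `findall` returns only what that group captured — 5 items.

['b', 'm', 'x', '1', 't']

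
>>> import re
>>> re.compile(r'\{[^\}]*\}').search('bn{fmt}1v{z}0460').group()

The match spans [2:7] → '{fmt}'.

'{fmt}'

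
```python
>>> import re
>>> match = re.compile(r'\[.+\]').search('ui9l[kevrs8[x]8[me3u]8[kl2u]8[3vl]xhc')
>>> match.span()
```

(4, 34)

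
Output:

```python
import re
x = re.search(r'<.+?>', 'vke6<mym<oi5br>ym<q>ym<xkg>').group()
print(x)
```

<mym<oi5br>

Because the quantifier is non-greedy, it stops expanding at the earliest point where the rest of the pattern can succeed.
The match spans [4:15] → '<mym<oi5br>'.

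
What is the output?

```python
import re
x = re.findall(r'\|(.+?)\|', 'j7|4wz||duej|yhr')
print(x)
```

['4wz', 'duej']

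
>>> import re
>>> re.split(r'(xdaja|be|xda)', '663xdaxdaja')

['663', 'xda', '', 'xdaja', '']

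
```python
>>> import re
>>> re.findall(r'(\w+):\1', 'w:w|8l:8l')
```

`\1` is not a pattern — it's the concrete string captured by group 1, re-applied verbatim.
With a single group, `findall` returns only what that group captured — 2 items.

['w', '8l']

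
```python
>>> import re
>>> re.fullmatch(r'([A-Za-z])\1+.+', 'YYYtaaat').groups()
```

('Y',)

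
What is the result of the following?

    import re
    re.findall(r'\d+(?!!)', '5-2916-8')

['5', '2916', '8']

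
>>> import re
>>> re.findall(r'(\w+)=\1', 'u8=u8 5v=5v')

`\1` is not a pattern — it's the concrete string captured by group 1, re-applied verbatim.
Walking the string: at [0:5] match 'u8=u8', group 1 = 'u8'; at [6:11] match '5v=5v', group 1 = '5v'.
Because there's exactly one group, `findall` drops the full match and keeps group 1 from each hit.

['u8', '5v']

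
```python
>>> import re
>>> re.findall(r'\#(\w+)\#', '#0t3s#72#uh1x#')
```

['0t3s', 'uh1x']

One capturing group, so `findall` returns just the captured substring from each match — 2 in all.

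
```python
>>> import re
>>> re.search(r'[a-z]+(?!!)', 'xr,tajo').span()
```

Because the assertion is negative and zero-width, positions next to the forbidden text are skipped.
`search` walks the string left to right and returns the first match it finds.
The match spans [0:2] → 'xr'.

(0, 2)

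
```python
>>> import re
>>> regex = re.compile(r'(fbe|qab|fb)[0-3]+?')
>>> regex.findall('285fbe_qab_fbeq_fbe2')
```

One capturing group, so `findall` returns just the captured substring from the one match — 1 in all.

['fbe']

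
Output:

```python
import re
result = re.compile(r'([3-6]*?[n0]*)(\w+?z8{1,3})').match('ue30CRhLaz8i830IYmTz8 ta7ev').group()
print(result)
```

ue30CRhLaz8

This matches zero or more of a character in [3-6] (lazy), then zero or more of one of [n0] (captured); then one or more of a word character (lazy), then the literal 'z', then 1 to 3 of the literal '8' (captured).
A non-greedy quantifier consumes as few characters as it can — just enough that the remainder of the pattern still matches from where it stops; whatever follows it matches normally.
`re.match` won't scan ahead — the pattern has to work from the very first character.
The match spans [0:11] → 'ue30CRhLaz8'.
Captured: group 1 = '', group 2 = 'ue30CRhLaz8'.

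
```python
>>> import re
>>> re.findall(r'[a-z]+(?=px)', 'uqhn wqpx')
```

Because the assertion is zero-width, the text it checks is not consumed and won't appear in the result.
With no groups in the pattern, `findall` gives back each whole match — 1 here.

['wq']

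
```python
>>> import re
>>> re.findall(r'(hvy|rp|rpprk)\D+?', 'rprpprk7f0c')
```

['rp']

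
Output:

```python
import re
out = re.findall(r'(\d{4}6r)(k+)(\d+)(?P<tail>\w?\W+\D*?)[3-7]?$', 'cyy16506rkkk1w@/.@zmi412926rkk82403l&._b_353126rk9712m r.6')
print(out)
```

[('53126r', 'k', '9712', 'm r.')]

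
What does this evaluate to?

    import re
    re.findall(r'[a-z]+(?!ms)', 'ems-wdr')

Because the assertion is negative and zero-width, positions next to the forbidden text are skipped.
No capturing groups, so `findall` returns the 2 full match strings.

['ems', 'wdr']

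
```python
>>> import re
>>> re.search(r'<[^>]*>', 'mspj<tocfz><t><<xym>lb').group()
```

`re.search` scans for the first position where the pattern succeeds.
The match spans [4:11] → '<tocfz>'.

'<tocfz>'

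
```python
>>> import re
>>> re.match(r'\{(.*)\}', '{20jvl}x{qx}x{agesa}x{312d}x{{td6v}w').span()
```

With `match`, the pattern is implicitly anchored at the beginning.
The match spans [0:35] → '{20jvl}x{qx}x{agesa}x{312d}x{{td6v}'.

(0, 35)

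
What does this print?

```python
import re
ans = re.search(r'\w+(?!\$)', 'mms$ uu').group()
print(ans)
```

The negative lookahead/lookbehind blocks any match where the forbidden context is present.
Unlike `match`, `search` isn't anchored — it looks for the pattern anywhere in the string.
The match spans [0:2] → 'mm'.

mm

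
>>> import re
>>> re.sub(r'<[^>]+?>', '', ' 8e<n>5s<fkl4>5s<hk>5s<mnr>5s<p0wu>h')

' 8e5s5s5s5sh'

Matches: at [3:6] → '<n>'; at [8:14] → '<fkl4>'; at [16:20] → '<hk>'; at [22:27] → '<mnr>'; at [29:35] → '<p0wu>'.
`sub` substitutes '' at each match site.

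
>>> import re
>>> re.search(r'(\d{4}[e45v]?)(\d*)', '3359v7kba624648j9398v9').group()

'3359v7'

The match spans [0:6] → '3359v7'.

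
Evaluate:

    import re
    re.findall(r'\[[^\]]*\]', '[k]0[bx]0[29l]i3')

['[k]', '[bx]', '[29l]']

Walking the string: at [0:3] → '[k]'; at [4:8] → '[bx]'; at [9:14] → '[29l]'.
No capturing groups, so `findall` returns the 3 full match strings.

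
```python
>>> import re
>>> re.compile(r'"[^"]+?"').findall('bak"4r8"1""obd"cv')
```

Matches: at [3:8] → '"4r8"'; at [10:15] → '"obd"'.
`findall` yields the raw match text (2 of them) because the pattern has no groups.

['"4r8"', '"obd"']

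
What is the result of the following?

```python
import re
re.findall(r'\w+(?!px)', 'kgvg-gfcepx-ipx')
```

['kgvg', 'gfcepx', 'ipx']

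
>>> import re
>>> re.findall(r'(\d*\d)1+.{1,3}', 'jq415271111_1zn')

['41527111']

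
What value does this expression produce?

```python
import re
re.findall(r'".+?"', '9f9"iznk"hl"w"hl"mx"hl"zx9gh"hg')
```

['"iznk"', '"w"', '"mx"', '"zx9gh"']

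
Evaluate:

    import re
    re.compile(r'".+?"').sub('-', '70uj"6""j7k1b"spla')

The `?` after the quantifier makes it lazy — it takes as little as possible before letting the rest of the pattern try.
Matches: at [4:7] → '"6"'; at [7:14] → '"j7k1b"'.
Every occurrence is swapped for '-'.

'70uj--spla'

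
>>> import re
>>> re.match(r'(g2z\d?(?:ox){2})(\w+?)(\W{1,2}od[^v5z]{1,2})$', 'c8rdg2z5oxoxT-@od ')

None

`re.match` only tries the pattern at the start of the string.
Here position 0 doesn't satisfy it, so the call returns None.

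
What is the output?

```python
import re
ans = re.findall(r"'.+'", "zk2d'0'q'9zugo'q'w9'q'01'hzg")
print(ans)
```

["'0'q'9zugo'q'w9'q'01'"]

Matches: at [4:25] → "'0'q'9zugo'q'w9'q'01'".
Since nothing is captured, `findall` lists the 1 matched substring directly.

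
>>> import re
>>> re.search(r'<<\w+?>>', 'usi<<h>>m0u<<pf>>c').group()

The match spans [3:8] → '<<h>>'.

'<<h>>'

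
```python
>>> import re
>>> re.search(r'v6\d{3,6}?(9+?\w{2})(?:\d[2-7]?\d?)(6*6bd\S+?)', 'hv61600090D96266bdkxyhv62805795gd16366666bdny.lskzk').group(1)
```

'90D'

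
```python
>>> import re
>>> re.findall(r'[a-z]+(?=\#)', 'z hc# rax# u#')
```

['hc', 'rax', 'u']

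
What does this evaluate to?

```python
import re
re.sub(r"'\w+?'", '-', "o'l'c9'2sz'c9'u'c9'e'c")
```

Matches: at [1:4] → "'l'"; at [6:11] → "'2sz'"; at [13:16] → "'u'"; at [18:21] → "'e'".
`sub` substitutes '-' at each match site.

'o-c9-c9-c9-c'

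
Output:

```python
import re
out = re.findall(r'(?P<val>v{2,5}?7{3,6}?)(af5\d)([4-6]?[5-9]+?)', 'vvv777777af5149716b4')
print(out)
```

This matches 2 to 5 of the literal 'v' (lazy), then 3 to 6 of a literal '7' (lazy) (captured as 'val'); then the literal 'af5', then a digit (captured); then optionally a character in [4-6], then one or more of a character in [5-9] (lazy) (captured).
Because the quantifier is non-greedy, it stops expanding at the earliest point where the rest of the pattern can succeed.
Walking the string: at [0:15] match 'vvv777777af5149', groups = ('vvv777777', 'af51', '49').
`findall` packs the 3 group values into a tuple for every match.

[('vvv777777', 'af51', '49')]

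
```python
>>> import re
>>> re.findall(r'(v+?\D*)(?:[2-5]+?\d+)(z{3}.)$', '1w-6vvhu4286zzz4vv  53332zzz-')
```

[('vv  ', 'zzz-')]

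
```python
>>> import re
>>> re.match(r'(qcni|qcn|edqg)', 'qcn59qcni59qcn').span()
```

`match` is anchored at position 0; if the pattern doesn't fit there, it returns None.
The match spans [0:3] → 'qcn'.
Captured: group 1 = 'qcn'.

(0, 3)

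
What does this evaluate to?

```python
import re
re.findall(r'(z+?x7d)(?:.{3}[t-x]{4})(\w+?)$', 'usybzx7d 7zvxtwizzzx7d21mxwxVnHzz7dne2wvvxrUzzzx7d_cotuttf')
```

[('zx7d', 'izzzx7d21mxwxVnHzz7dne2wvvxrUzzzx7d_cotuttf')]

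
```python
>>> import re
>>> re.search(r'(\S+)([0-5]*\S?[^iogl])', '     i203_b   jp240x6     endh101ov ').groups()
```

('i203_b', ' ')

The match spans [5:12] → 'i203_b '.
Captured: group 1 = 'i203_b', group 2 = ' '.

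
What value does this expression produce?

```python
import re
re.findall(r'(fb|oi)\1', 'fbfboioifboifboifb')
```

['fb', 'oi']

The backreference `\1` re-matches whatever the first group consumed, character for character.
Because there's exactly one group, `findall` drops the full match and keeps group 1 from each hit.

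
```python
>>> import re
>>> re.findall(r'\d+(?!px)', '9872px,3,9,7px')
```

['987', '3', '9']

A negative assertion filters positions out without eating any characters.
Scanning left to right: at [0:3] → '987'; at [7:8] → '3'; at [9:10] → '9'.
With no groups in the pattern, `findall` gives back each whole match — 3 here.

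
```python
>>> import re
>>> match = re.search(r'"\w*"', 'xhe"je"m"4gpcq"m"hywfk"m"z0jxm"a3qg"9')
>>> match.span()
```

(3, 7)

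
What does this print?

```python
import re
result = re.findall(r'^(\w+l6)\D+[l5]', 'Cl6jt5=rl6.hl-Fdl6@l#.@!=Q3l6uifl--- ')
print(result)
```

['Cl6']

This matches anchored at the start of the string; then one or more of a word character, then the literal 'l6' (captured); then one or more of a non-digit; then one of [l5].
Walking the string: at [0:6] match 'Cl6jt5', group 1 = 'Cl6'.
`findall` collects group 1 from the one match (1 total).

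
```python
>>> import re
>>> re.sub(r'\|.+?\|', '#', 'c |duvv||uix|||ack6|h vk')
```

'c ###h vk'

`sub` substitutes '#' at each match site.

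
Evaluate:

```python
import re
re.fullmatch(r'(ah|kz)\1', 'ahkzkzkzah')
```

For `fullmatch`, every character of the input must be accounted for by the pattern.
Here the string isn't matched end-to-end, so the call returns None.

None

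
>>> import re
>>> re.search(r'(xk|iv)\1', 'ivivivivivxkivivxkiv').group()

The backreference `\1` re-matches whatever the first group consumed, character for character.
The match spans [0:4] → 'iviv'.

'iviv'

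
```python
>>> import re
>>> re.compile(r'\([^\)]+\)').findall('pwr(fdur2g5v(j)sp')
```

Scanning left to right: at [3:15] → '(fdur2g5v(j)'.
Since nothing is captured, `findall` lists the 1 matched substring directly.

['(fdur2g5v(j)']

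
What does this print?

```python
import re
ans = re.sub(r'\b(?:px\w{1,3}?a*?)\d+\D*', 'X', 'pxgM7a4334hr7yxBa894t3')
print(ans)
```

X4334hr7yxBa894t3

Pattern: a word boundary (`\b`, zero-width); then the literal 'px', then 1 to 3 of a word character (lazy), then zero or more of the literal 'a' (lazy) (non-capturing group); then one or more of a digit, then zero or more of a non-digit.
Because the quantifier is non-greedy, it stops expanding at the earliest point where the rest of the pattern can succeed.
Matches: at [0:6] → 'pxgM7a'.
Every occurrence is swapped for 'X'.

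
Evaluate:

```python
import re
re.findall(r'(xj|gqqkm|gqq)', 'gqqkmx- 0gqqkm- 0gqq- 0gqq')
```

['gqqkm', 'gqqkm', 'gqq', 'gqq']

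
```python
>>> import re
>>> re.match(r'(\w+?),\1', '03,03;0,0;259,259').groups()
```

('03',)

`\1` has to match the exact text group 1 already captured.
With `match`, the pattern is implicitly anchored at the beginning.
The match spans [0:5] → '03,03'.
Captured: group 1 = '03'.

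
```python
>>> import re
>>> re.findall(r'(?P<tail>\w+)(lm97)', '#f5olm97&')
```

[('f5o', 'lm97')]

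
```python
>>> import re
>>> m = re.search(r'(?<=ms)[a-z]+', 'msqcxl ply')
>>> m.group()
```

'qcxl'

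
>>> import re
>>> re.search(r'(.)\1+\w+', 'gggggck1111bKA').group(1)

After group 1 captures some text, `\1` only succeeds where that same text appears again.
`search` walks the string left to right and returns the first match it finds.
The match spans [0:14] → 'gggggck1111bKA'.
Captured: group 1 = 'g'.

'g'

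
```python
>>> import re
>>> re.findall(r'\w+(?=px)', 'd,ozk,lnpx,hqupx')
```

Because the assertion is zero-width, the text it checks is not consumed and won't appear in the result.
No capturing groups, so `findall` returns the 2 full match strings.

['ln', 'hqu']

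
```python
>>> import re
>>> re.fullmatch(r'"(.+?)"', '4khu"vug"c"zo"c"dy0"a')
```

`fullmatch` succeeds only if the pattern covers the string from start to end.
Here the string isn't matched end-to-end, so the call returns None.

None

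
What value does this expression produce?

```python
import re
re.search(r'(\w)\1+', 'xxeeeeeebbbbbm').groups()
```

('x',)

`\1` has to match the exact text group 1 already captured.
`re.search` scans for the first position where the pattern succeeds.
The match spans [0:2] → 'xx'.
Captured: group 1 = 'x'.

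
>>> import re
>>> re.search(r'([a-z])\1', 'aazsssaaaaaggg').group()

'aa'

`\1` has to match the exact text group 1 already captured.
The match spans [0:2] → 'aa'.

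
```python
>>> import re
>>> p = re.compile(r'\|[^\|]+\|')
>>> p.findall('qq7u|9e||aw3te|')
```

Matches: at [4:8] → '|9e|'; at [8:15] → '|aw3te|'.
Since nothing is captured, `findall` lists the 2 matched substrings directly.

['|9e|', '|aw3te|']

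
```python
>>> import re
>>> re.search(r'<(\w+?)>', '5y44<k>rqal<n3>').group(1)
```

'k'

The match spans [4:7] → '<k>'.
Captured: group 1 = 'k'.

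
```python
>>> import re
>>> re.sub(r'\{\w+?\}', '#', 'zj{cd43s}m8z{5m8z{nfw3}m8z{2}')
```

'zj#m8z{5m8z#m8z#'

Each match is replaced by '#'.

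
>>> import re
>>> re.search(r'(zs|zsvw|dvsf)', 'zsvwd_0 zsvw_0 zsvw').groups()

('zs',)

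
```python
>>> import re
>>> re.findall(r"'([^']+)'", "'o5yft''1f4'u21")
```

['o5yft', '1f4']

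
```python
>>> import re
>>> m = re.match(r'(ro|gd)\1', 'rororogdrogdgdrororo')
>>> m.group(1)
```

'ro'

The match spans [0:4] → 'roro'.
Captured: group 1 = 'ro'.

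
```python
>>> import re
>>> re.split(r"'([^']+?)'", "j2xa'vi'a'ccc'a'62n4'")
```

['j2xa', 'vi', 'a', 'ccc', 'a', '62n4', '']

Because the pattern has a capturing group, `split` also inserts each captured text between the pieces.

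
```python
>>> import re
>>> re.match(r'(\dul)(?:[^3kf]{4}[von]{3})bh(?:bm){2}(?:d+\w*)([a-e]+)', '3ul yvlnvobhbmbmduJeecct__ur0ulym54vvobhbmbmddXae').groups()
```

('3ul', 'e')

The match spans [0:49] → '3ul yvlnvobhbmbmduJeecct__ur0ulym54vvobhbmbmddXae'.
Captured: group 1 = '3ul', group 2 = 'e'.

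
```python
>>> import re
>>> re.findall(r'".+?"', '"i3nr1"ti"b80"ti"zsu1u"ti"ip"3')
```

With no groups in the pattern, `findall` gives back each whole match — 4 here.

['"i3nr1"', '"b80"', '"zsu1u"', '"ip"']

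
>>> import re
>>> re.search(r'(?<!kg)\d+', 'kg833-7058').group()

Because the assertion is negative and zero-width, positions next to the forbidden text are skipped.
`search` walks the string left to right and returns the first match it finds.
The match spans [3:5] → '33'.

'33'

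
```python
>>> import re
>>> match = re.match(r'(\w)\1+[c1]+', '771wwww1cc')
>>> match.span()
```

(0, 3)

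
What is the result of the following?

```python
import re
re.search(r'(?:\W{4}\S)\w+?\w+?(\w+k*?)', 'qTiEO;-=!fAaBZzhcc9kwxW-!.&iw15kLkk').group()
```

';-=!fAaBZzhcc9kwxW'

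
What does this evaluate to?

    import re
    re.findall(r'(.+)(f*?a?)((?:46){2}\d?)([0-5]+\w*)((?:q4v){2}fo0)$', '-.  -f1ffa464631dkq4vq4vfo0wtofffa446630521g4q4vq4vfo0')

This matches one or more of any character (captured); then zero or more of the literal 'f' (lazy), then optionally a literal 'a' (captured); then the literal '46' repeated 2 times, then optionally a digit (captured); then one or more of a character in [0-5], then zero or more of a word character (captured); then the literal 'q4v' repeated 2 times, then the literal 'fo0' (captured); then anchored at the end.
Matches: at [0:54] match '-.  -f1ffa464631dkq4vq4vfo0wtofffa446630521g4q4vq4vfo0', groups = ('-.  -f1ffa', '', '46463', '1dkq4vq4vfo0wtofffa446630521g4', 'q4vq4vfo0').
Multiple groups make `findall` return tuples — one 5-tuple for the one match.

[('-.  -f1ffa', '', '46463', '1dkq4vq4vfo0wtofffa446630521g4', 'q4vq4vfo0')]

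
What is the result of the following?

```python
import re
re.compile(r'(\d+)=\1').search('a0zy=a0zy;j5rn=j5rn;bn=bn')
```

None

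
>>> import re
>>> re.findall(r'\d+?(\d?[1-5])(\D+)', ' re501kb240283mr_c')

[('01', 'kb'), ('83', 'mr_c')]

The pattern matches one or more of a digit (lazy); then optionally a digit, then a character in [1-5] (captured); then one or more of a non-digit (captured).
Lazy quantifiers expand one character at a time until the remainder of the pattern can match.
Matches: at [3:8] match '501kb', groups = ('01', 'kb'); at [8:18] match '240283mr_c', groups = ('83', 'mr_c').
Multiple groups make `findall` return tuples — one 2-tuple for each match.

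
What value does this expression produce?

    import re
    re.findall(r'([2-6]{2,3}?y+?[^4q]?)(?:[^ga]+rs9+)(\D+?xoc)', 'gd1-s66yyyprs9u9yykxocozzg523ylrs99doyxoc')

[('523y', 'doyxoc')]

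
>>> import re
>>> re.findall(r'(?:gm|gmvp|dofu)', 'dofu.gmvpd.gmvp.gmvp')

['dofu', 'gm', 'gm', 'gm']

Alternation isn't longest-match — the leftmost alternative that fits at this position is chosen.
Matches: at [0:4] → 'dofu'; at [5:7] → 'gm'; at [11:13] → 'gm'; at [16:18] → 'gm'.
Since nothing is captured, `findall` lists the 4 matched substrings directly.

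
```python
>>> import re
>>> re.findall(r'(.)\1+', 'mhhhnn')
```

['h', 'n']

After group 1 captures some text, `\1` only succeeds where that same text appears again.
Scanning left to right: at [1:4] match 'hhh', group 1 = 'h'; at [4:6] match 'nn', group 1 = 'n'.
One capturing group, so `findall` returns just the captured substring from each match — 2 in all.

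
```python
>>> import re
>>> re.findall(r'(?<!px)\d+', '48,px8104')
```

Because the assertion is negative and zero-width, positions next to the forbidden text are skipped.
Walking the string: at [0:2] → '48'; at [6:9] → '104'.
With no groups in the pattern, `findall` gives back each whole match — 2 here.

['48', '104']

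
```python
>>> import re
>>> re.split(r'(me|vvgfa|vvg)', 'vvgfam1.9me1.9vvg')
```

Alternation tries branches left to right and keeps the first one that lets the overall match succeed at that position.
The group in the pattern means `split` returns the separators' captures alongside the pieces.

['', 'vvgfa', 'm1.9', 'me', '1.9', 'vvg', '']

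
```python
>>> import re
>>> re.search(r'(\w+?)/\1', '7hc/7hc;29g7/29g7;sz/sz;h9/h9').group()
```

`\1` is not a pattern — it's the concrete string captured by group 1, re-applied verbatim.
`re.search` tries every starting position until one works.
The match spans [0:7] → '7hc/7hc'.
Captured: group 1 = '7hc'.

'7hc/7hc'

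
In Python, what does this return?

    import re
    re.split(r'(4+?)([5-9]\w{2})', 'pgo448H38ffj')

['pgo', '44', '8H3', '8ffj']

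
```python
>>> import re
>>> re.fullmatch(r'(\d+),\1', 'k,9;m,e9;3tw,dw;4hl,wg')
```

None

`\1` has to match the exact text group 1 already captured.
`re.fullmatch` requires the pattern to consume the entire string.
Here there's no way to consume every character, so the call returns None.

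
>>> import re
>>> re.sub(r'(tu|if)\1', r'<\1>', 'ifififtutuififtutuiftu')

The backreference `\1` re-matches whatever the first group consumed, character for character.
Matches: at [0:4] → 'ifif'; at [6:10] → 'tutu'; at [10:14] → 'ifif'; at [14:18] → 'tutu'.
The replacement refers to a captured group, so each match is rewritten using its own captured text.

'<if>if<tu><if><tu>iftu'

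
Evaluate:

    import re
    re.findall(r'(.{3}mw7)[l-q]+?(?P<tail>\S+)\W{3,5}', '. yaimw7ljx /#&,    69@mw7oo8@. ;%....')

[('yaimw7', 'jx'), ('69@mw7', 'o8@.')]

The pattern matches exactly 3 of any character, then the literal 'mw7' (captured); then one or more of a character in [l-q] (lazy); then one or more of a non-whitespace character (captured as 'tail'); then 3 to 5 of a non-word character.
With the lazy modifier that quantifier settles for the fewest repetitions that let the rest of the pattern succeed (the atoms after it are unaffected and can still be greedy).
Scanning left to right: at [2:16] match 'yaimw7ljx /#&,', groups = ('yaimw7', 'jx'); at [20:36] match '69@mw7oo8@. ;%..', groups = ('69@mw7', 'o8@.').
2 groups means each result is a tuple of 2 captured strings — 2 here.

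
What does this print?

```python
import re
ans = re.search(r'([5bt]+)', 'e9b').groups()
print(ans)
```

('b',)

This matches one or more of one of [5bt] (captured).
`re.search` scans for the first position where the pattern succeeds.
The match spans [2:3] → 'b'.
Captured: group 1 = 'b'.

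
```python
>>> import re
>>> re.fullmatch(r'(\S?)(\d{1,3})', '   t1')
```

None

This matches optionally a non-whitespace character (captured); then 1 to 3 of a digit (captured).
`re.fullmatch` is like wrapping the pattern in `^…$` (in single-line mode).
Here the pattern can't cover the whole string, so the call returns None.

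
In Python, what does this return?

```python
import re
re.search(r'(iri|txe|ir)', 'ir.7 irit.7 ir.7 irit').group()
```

Unlike `match`, `search` isn't anchored — it looks for the pattern anywhere in the string.
The match spans [0:2] → 'ir'.
Captured: group 1 = 'ir'.

'ir'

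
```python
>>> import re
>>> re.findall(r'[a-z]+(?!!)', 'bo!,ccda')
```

The negative lookaround is zero-width — it rules out positions where the adjacent text would match, without consuming anything.
Matches: at [0:1] → 'b'; at [4:8] → 'ccda'.
No capturing groups, so `findall` returns the 2 full match strings.

['b', 'ccda']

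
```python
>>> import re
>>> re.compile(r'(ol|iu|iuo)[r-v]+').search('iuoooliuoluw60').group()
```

`search` walks the string left to right and returns the first match it finds.
The match spans [8:11] → 'olu'.
Captured: group 1 = 'ol'.

'olu'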